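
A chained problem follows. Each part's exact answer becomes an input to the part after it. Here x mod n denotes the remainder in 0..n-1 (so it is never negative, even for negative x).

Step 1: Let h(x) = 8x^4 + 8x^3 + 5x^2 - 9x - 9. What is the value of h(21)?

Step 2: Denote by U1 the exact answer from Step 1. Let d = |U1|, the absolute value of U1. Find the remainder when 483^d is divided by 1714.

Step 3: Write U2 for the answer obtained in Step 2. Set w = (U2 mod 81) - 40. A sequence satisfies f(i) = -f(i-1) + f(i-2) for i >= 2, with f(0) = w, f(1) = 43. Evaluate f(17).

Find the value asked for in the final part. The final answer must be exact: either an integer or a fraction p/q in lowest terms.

66697

Step 1: 8*(21)^4 + 8*(21)^3 + 5*(21)^2 - 9*(21)^1 - 9 = (1555848) + (74088) + (2205) + (-189) + (-9) = 1631943; answer 1631943
Step 2: U1 = 1631943; d = 1631943; squarings mod 1714: 483^1=483, 483^2=185, 483^4=1659, 483^8=1311, 483^16=1293, 483^32=699, 483^64=111, 483^128=323, 483^256=1489, 483^512=919, 483^1024=1273, 483^2048=799, 483^4096=793, 483^8192=1525, 483^16384=1441, 483^32768=827, 483^65536=43, 483^131072=135, 483^262144=1085, 483^524288=1421, 483^1048576=149; 483^1631943 = 483^1 * 483^2 * 483^4 * 483^64 * 483^128 * 483^512 * 483^1024 * 483^8192 * 483^16384 * 483^32768 * 483^524288 * 483^1048576 = 1257 (mod 1714); answer 1257
Step 3: U2 = 1257; w = 2; f(2) = -1*(43) + 1*(2) = -41; iterating: f(2)=-41, f(3)=84, f(4)=-125, f(5)=209, f(6)=-334, f(7)=543, f(8)=-877, f(9)=1420, f(10)=-2297, f(11)=3717, f(12)=-6014, f(13)=9731, f(14)=-15745, f(15)=25476, f(16)=-41221, f(17)=66697; answer 66697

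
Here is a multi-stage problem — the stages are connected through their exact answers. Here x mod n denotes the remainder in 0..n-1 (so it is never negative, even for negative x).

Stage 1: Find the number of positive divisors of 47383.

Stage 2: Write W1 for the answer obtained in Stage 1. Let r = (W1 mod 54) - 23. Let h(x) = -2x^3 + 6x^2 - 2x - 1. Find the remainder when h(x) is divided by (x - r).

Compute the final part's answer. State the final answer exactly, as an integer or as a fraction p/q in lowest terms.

11593

Stage 1: 47383 = 7^2 * 967; number of divisors = (2+1) * (1+1) = 6; answer 6
Stage 2: W1 = 6; r = -17; remainder = value at the root: -2*(-17)^3 + 6*(-17)^2 - 2*(-17)^1 - 1 = (9826) + (1734) + (34) + (-1) = 11593; answer 11593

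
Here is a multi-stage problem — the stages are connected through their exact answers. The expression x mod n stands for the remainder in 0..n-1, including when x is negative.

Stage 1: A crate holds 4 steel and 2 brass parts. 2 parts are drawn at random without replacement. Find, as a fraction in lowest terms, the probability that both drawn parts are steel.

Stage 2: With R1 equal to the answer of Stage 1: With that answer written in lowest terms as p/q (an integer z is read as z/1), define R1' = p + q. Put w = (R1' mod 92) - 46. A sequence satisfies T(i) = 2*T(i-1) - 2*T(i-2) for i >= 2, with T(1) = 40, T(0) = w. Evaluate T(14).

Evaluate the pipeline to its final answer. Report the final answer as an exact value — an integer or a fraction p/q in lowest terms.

-10112

Stage 1: total draws C(6,2) = 15; favorable C(4,2) = 6; P = 2/5; answer 2/5
Stage 2: R1 = 2/5; threaded value p + q = 7; w = -39; T(2) = 2*(40) - 2*(-39) = 158; iterating: T(2)=158, T(3)=236, T(4)=156, T(5)=-160, T(6)=-632, T(7)=-944, T(8)=-624, T(9)=640, T(10)=2528, T(11)=3776, T(12)=2496, T(13)=-2560, T(14)=-10112; answer -10112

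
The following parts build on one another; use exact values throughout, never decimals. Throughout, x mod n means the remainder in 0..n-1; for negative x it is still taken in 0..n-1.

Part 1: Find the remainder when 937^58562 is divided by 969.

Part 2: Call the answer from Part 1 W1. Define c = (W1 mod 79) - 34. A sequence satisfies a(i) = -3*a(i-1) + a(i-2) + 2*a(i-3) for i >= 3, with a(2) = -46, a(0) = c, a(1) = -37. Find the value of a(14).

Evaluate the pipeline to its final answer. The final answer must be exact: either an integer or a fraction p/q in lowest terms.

Part 1: squarings mod 969: 937^1=937, 937^2=55, 937^4=118, 937^8=358, 937^16=256, 937^32=613, 937^64=766, 937^128=511, 937^256=460, 937^512=358, 937^1024=256, 937^2048=613, 937^4096=766, 937^8192=511, 937^16384=460, 937^32768=358; 937^58562 = 937^2 * 937^64 * 937^128 * 937^1024 * 937^8192 * 937^16384 * 937^32768 = 871 (mod 969); answer 871
Part 2: W1 = 871; c = -32; a(3) = -3*(-46) + 1*(-37) + 2*(-32) = 37; iterating: a(3)=37, a(4)=-231, a(5)=638, a(6)=-2071, a(7)=6389, a(8)=-19962, a(9)=62133, a(10)=-193583, a(11)=602958, a(12)=-1878191, a(13)=5850365, a(14)=-18223370; answer -18223370

-18223370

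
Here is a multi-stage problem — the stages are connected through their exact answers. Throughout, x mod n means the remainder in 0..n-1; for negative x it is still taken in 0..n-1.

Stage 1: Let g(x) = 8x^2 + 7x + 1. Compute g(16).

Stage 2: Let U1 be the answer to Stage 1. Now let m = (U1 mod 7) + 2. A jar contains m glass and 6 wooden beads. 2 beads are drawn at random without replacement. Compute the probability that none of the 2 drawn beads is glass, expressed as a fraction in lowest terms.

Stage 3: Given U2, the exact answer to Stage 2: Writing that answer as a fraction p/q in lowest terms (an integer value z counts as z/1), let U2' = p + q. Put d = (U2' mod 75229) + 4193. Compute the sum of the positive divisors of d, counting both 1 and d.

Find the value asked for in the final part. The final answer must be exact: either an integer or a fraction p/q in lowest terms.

Stage 1: 8*(16)^2 + 7*(16)^1 + 1 = (2048) + (112) + (1) = 2161; answer 2161
Stage 2: U1 = 2161; m = 7; total draws C(13,2) = 78; favorable C(6,2) = 15; P = 5/26; answer 5/26
Stage 3: U2 = 5/26; threaded value p + q = 31; d = 4224; 4224 = 2^7 * 3 * 11; sigma = (1 + 2 + 4 + 8 + 16 + 32 + 64 + 128) * (1 + 3) * (1 + 11) = 255 * 4 * 12 = 12240; answer 12240

12240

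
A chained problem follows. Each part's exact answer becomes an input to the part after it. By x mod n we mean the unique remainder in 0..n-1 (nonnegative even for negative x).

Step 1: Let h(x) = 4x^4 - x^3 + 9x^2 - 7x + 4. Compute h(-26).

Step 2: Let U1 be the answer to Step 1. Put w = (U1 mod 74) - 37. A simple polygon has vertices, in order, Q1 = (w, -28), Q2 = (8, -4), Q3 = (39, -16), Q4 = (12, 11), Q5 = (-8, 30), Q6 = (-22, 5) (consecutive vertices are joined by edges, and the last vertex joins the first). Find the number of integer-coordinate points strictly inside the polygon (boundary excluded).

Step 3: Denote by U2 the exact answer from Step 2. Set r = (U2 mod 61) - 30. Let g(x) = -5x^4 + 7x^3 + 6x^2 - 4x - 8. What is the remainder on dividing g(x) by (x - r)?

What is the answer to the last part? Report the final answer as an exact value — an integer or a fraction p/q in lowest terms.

Step 1: 4*(-26)^4 - 1*(-26)^3 + 9*(-26)^2 - 7*(-26)^1 + 4 = (1827904) + (17576) + (6084) + (182) + (4) = 1851750; answer 1851750
Step 2: U1 = 1851750; w = 11; cross terms: (11*-4 - 8*-28)=180, (8*-16 - 39*-4)=28, (39*11 - 12*-16)=621, (12*30 - -8*11)=448, (-8*5 - -22*30)=620, (-22*-28 - 11*5)=561; twice the area = |2458| = 2458; area = 1229; boundary points = 3 + 1 + 27 + 1 + 1 + 33 = 66; strictly interior points = area - boundary/2 + 1 = 1197; answer 1197
Step 3: U2 = 1197; r = 8; remainder = value at the root: -5*(8)^4 + 7*(8)^3 + 6*(8)^2 - 4*(8)^1 - 8 = (-20480) + (3584) + (384) + (-32) + (-8) = -16552; answer -16552

-16552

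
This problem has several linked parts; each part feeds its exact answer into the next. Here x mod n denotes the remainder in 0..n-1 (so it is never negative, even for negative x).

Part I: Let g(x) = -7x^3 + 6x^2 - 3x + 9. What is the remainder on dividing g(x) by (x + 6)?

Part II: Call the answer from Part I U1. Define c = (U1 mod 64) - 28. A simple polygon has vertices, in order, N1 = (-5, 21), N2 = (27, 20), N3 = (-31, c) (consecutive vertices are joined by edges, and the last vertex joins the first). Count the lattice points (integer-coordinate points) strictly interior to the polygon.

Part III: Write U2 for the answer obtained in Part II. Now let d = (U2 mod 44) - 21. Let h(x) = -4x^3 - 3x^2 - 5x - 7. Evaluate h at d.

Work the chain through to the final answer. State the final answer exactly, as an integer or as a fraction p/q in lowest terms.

Part I: remainder = value at the root: -7*(-6)^3 + 6*(-6)^2 - 3*(-6)^1 + 9 = (1512) + (216) + (18) + (9) = 1755; answer 1755
Part II: U1 = 1755; c = -1; cross terms: (-5*20 - 27*21)=-667, (27*-1 - -31*20)=593, (-31*21 - -5*-1)=-656; twice the area = |-730| = 730; area = 365; boundary points = 1 + 1 + 2 = 4; strictly interior points = area - boundary/2 + 1 = 364; answer 364
Part III: U2 = 364; d = -9; -4*(-9)^3 - 3*(-9)^2 - 5*(-9)^1 - 7 = (2916) + (-243) + (45) + (-7) = 2711; answer 2711

2711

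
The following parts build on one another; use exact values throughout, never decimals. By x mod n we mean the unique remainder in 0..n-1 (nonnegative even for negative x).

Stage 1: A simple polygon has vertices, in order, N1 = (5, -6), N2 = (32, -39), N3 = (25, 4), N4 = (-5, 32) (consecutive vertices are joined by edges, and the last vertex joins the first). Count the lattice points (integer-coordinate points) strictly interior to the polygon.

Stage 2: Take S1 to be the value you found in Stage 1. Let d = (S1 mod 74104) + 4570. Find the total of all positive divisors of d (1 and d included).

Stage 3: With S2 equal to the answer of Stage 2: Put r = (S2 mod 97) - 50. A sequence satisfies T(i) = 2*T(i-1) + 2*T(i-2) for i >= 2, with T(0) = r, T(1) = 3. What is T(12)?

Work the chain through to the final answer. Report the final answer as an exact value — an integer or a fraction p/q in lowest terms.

76672

Stage 1: cross terms: (5*-39 - 32*-6)=-3, (32*4 - 25*-39)=1103, (25*32 - -5*4)=820, (-5*-6 - 5*32)=-130; twice the area = |1790| = 1790; area = 895; boundary points = 3 + 1 + 2 + 2 = 8; strictly interior points = area - boundary/2 + 1 = 892; answer 892
Stage 2: S1 = 892; d = 5462; 5462 = 2 * 2731; sigma = (1 + 2) * (1 + 2731) = 3 * 2732 = 8196; answer 8196
Stage 3: S2 = 8196; r = -2; T(2) = 2*(3) + 2*(-2) = 2; iterating: T(2)=2, T(3)=10, T(4)=24, T(5)=68, T(6)=184, T(7)=504, T(8)=1376, T(9)=3760, T(10)=10272, T(11)=28064, T(12)=76672; answer 76672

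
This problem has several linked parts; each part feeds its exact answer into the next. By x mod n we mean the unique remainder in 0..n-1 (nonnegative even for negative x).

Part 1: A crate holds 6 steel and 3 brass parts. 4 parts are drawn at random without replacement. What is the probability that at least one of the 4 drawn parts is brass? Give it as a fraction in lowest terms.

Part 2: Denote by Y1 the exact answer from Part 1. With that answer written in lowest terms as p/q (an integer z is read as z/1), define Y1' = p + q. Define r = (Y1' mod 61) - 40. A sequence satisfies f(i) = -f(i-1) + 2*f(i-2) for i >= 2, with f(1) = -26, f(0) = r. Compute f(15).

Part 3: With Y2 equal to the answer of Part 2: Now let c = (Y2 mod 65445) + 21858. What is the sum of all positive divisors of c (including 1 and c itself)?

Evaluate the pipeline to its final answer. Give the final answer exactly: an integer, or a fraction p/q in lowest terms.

53760

Part 1: total draws C(9,4) = 126; complement C(6,4) = 15; favorable 126 - 15 = 111; P = 37/42; answer 37/42
Part 2: Y1 = 37/42; threaded value p + q = 79; r = -22; f(2) = -1*(-26) + 2*(-22) = -18; iterating: f(2)=-18, f(3)=-34, f(4)=-2, f(5)=-66, f(6)=62, f(7)=-194, f(8)=318, f(9)=-706, f(10)=1342, f(11)=-2754, f(12)=5438, f(13)=-10946, f(14)=21822, f(15)=-43714; answer -43714
Part 3: Y2 = -43714; c = 43589; 43589 = 7 * 13 * 479; sigma = (1 + 7) * (1 + 13) * (1 + 479) = 8 * 14 * 480 = 53760; answer 53760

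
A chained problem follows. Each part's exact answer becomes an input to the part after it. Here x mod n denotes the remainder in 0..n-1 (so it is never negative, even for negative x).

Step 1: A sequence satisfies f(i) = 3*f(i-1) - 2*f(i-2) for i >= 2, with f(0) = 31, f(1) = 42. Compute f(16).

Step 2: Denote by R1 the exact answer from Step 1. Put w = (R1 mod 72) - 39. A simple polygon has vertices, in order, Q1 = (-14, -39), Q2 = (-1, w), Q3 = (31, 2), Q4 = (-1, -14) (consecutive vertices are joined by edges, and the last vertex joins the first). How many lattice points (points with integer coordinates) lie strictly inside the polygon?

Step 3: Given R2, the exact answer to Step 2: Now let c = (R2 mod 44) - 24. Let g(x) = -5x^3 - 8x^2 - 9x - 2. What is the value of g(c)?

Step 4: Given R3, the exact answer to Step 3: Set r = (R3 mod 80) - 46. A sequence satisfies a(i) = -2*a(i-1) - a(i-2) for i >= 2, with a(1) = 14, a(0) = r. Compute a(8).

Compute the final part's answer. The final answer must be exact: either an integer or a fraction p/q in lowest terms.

154

Step 1: f(2) = 3*(42) - 2*(31) = 64; iterating: f(2)=64, f(3)=108, f(4)=196, f(5)=372, f(6)=724, f(7)=1428, f(8)=2836, f(9)=5652, f(10)=11284, f(11)=22548, f(12)=45076, f(13)=90132, f(14)=180244, f(15)=360468, f(16)=720916; answer 720916
Step 2: R1 = 720916; w = 13; cross terms: (-14*13 - -1*-39)=-221, (-1*2 - 31*13)=-405, (31*-14 - -1*2)=-432, (-1*-39 - -14*-14)=-157; twice the area = |-1215| = 1215; area = 1215/2; boundary points = 13 + 1 + 16 + 1 = 31; strictly interior points = area - boundary/2 + 1 = 593; answer 593
Step 3: R2 = 593; c = -3; -5*(-3)^3 - 8*(-3)^2 - 9*(-3)^1 - 2 = (135) + (-72) + (27) + (-2) = 88; answer 88
Step 4: R3 = 88; r = -38; a(2) = -2*(14) - 1*(-38) = 10; iterating: a(2)=10, a(3)=-34, a(4)=58, a(5)=-82, a(6)=106, a(7)=-130, a(8)=154; answer 154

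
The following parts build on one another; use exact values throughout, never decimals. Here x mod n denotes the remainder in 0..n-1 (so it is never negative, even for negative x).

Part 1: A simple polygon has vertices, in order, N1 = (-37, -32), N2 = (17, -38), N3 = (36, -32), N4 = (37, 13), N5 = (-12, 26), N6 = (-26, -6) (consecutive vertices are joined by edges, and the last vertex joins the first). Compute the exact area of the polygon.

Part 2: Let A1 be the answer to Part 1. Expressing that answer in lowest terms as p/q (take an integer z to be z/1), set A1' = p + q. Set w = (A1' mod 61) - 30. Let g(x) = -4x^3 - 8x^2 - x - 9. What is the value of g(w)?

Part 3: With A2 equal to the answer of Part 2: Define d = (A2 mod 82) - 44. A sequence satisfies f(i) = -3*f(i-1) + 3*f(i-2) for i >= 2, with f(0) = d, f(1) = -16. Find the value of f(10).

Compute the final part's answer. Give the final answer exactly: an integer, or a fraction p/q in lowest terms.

Part 1: cross terms: (-37*-38 - 17*-32)=1950, (17*-32 - 36*-38)=824, (36*13 - 37*-32)=1652, (37*26 - -12*13)=1118, (-12*-6 - -26*26)=748, (-26*-32 - -37*-6)=610; twice the area = |6902| = 6902; area = 3451; answer 3451
Part 2: A1 = 3451; threaded value p + q = 3452; w = 6; -4*(6)^3 - 8*(6)^2 - 1*(6)^1 - 9 = (-864) + (-288) + (-6) + (-9) = -1167; answer -1167
Part 3: A2 = -1167; d = 19; f(2) = -3*(-16) + 3*(19) = 105; iterating: f(2)=105, f(3)=-363, f(4)=1404, f(5)=-5301, f(6)=20115, f(7)=-76248, f(8)=289089, f(9)=-1096011, f(10)=4155300; answer 4155300

4155300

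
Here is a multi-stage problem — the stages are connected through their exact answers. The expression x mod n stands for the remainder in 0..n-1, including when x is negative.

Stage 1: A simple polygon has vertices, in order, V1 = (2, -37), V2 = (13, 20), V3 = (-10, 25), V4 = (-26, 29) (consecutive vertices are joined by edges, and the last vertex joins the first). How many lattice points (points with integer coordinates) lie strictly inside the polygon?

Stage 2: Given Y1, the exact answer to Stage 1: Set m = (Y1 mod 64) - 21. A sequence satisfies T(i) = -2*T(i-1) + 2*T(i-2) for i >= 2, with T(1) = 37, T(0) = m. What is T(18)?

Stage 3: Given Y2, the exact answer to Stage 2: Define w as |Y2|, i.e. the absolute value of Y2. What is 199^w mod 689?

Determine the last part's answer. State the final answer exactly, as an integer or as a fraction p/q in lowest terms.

521

Stage 1: cross terms: (2*20 - 13*-37)=521, (13*25 - -10*20)=525, (-10*29 - -26*25)=360, (-26*-37 - 2*29)=904; twice the area = |2310| = 2310; area = 1155; boundary points = 1 + 1 + 4 + 2 = 8; strictly interior points = area - boundary/2 + 1 = 1152; answer 1152
Stage 2: Y1 = 1152; m = -21; T(2) = -2*(37) + 2*(-21) = -116; iterating: T(2)=-116, T(3)=306, T(4)=-844, T(5)=2300, T(6)=-6288, T(7)=17176, T(8)=-46928, T(9)=128208, T(10)=-350272, T(11)=956960, T(12)=-2614464, T(13)=7142848, T(14)=-19514624, T(15)=53314944, T(16)=-145659136, T(17)=397948160, T(18)=-1087214592; answer -1087214592
Stage 3: Y2 = -1087214592; w = 1087214592; squarings mod 689: 199^1=199, 199^2=328, 199^4=100, 199^8=354, 199^16=607, 199^32=523, 199^64=685, 199^128=16, 199^256=256, 199^512=81, 199^1024=360, 199^2048=68, 199^4096=490, 199^8192=328, 199^16384=100, 199^32768=354, 199^65536=607, 199^131072=523, 199^262144=685, 199^524288=16, 199^1048576=256, 199^2097152=81, 199^4194304=360, 199^8388608=68, 199^16777216=490, 199^33554432=328, 199^67108864=100, 199^134217728=354, 199^268435456=607, 199^536870912=523, 199^1073741824=685; 199^1087214592 = 199^1024 * 199^4096 * 199^32768 * 199^65536 * 199^262144 * 199^524288 * 199^4194304 * 199^8388608 * 199^1073741824 = 521 (mod 689); answer 521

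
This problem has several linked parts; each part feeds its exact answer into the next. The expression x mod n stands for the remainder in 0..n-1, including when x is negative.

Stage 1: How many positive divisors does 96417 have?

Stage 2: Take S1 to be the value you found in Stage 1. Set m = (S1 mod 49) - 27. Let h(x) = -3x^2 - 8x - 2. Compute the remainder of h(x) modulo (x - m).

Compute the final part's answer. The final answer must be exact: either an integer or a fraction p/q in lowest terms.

Stage 1: 96417 = 3^3 * 3571; number of divisors = (3+1) * (1+1) = 8; answer 8
Stage 2: S1 = 8; m = -19; remainder = value at the root: -3*(-19)^2 - 8*(-19)^1 - 2 = (-1083) + (152) + (-2) = -933; answer -933

-933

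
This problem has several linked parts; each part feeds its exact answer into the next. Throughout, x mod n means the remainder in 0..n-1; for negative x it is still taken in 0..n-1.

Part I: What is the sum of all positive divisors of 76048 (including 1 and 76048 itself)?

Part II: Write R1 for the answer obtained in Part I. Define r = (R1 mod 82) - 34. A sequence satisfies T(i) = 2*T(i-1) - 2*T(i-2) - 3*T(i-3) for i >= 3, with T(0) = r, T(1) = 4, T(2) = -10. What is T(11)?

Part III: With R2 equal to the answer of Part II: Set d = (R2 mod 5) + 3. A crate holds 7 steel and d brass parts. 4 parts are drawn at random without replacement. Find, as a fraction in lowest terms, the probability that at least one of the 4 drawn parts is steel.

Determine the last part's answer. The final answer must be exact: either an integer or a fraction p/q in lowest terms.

329/330

Part I: 76048 = 2^4 * 7^2 * 97; sigma = (1 + 2 + 4 + 8 + 16) * (1 + 7 + 49) * (1 + 97) = 31 * 57 * 98 = 173166; answer 173166
Part II: R1 = 173166; r = 30; T(3) = 2*(-10) - 2*(4) - 3*(30) = -118; iterating: T(3)=-118, T(4)=-228, T(5)=-190, T(6)=430, T(7)=1924, T(8)=3558, T(9)=1978, T(10)=-8932, T(11)=-32494; answer -32494
Part III: R2 = -32494; d = 4; total draws C(11,4) = 330; complement C(4,4) = 1; favorable 330 - 1 = 329; P = 329/330; answer 329/330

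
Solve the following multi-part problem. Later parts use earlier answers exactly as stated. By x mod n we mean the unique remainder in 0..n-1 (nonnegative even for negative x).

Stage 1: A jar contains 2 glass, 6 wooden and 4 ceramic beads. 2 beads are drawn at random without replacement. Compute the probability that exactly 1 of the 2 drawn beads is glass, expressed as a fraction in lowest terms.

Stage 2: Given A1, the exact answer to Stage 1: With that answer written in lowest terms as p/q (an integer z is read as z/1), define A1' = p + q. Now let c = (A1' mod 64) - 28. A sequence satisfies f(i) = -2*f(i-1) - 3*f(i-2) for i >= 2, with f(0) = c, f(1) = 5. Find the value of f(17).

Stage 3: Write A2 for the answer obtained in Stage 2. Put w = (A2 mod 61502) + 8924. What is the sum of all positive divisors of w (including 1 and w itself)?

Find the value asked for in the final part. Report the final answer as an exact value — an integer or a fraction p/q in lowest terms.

12936

Stage 1: total draws C(12,2) = 66; favorable C(2,1)*C(10,1) = 20; P = 10/33; answer 10/33
Stage 2: A1 = 10/33; threaded value p + q = 43; c = 15; f(2) = -2*(5) - 3*(15) = -55; iterating: f(2)=-55, f(3)=95, f(4)=-25, f(5)=-235, f(6)=545, f(7)=-385, f(8)=-865, f(9)=2885, f(10)=-3175, f(11)=-2305, f(12)=14135, f(13)=-21355, f(14)=305, f(15)=63455, f(16)=-127825, f(17)=65285; answer 65285
Stage 3: A2 = 65285; w = 12707; 12707 = 97 * 131; sigma = (1 + 97) * (1 + 131) = 98 * 132 = 12936; answer 12936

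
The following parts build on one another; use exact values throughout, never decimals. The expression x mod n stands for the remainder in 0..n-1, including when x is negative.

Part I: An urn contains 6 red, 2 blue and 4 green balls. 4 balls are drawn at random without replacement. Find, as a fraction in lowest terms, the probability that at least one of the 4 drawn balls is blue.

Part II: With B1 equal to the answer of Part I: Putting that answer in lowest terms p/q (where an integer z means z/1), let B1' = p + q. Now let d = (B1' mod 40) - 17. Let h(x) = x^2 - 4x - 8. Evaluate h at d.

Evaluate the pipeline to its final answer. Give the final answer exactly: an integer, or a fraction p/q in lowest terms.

Part I: total draws C(12,4) = 495; complement C(10,4) = 210; favorable 495 - 210 = 285; P = 19/33; answer 19/33
Part II: B1 = 19/33; threaded value p + q = 52; d = -5; 1*(-5)^2 - 4*(-5)^1 - 8 = (25) + (20) + (-8) = 37; answer 37

37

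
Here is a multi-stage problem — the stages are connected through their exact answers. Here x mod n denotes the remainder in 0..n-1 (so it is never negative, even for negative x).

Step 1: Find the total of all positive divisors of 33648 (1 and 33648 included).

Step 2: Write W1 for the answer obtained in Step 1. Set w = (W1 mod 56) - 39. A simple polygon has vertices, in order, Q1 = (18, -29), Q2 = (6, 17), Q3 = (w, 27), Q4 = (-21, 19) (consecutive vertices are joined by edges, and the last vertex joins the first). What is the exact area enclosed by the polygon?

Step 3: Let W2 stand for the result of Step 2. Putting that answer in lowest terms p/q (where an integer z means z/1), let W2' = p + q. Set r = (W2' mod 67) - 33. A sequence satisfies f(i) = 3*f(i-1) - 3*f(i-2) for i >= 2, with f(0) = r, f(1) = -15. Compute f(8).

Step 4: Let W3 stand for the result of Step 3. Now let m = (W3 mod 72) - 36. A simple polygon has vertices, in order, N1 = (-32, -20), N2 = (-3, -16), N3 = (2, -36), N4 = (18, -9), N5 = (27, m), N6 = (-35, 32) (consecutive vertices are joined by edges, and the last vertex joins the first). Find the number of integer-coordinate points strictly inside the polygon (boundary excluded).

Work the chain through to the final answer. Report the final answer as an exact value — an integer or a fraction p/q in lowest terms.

2018

Step 1: 33648 = 2^4 * 3 * 701; sigma = (1 + 2 + 4 + 8 + 16) * (1 + 3) * (1 + 701) = 31 * 4 * 702 = 87048; answer 87048
Step 2: W1 = 87048; w = -15; cross terms: (18*17 - 6*-29)=480, (6*27 - -15*17)=417, (-15*19 - -21*27)=282, (-21*-29 - 18*19)=267; twice the area = |1446| = 1446; area = 723; answer 723
Step 3: W2 = 723; threaded value p + q = 724; r = 21; f(2) = 3*(-15) - 3*(21) = -108; iterating: f(2)=-108, f(3)=-279, f(4)=-513, f(5)=-702, f(6)=-567, f(7)=405, f(8)=2916; answer 2916
Step 4: W3 = 2916; m = 0; cross terms: (-32*-16 - -3*-20)=452, (-3*-36 - 2*-16)=140, (2*-9 - 18*-36)=630, (18*0 - 27*-9)=243, (27*32 - -35*0)=864, (-35*-20 - -32*32)=1724; twice the area = |4053| = 4053; area = 4053/2; boundary points = 1 + 5 + 1 + 9 + 2 + 1 = 19; strictly interior points = area - boundary/2 + 1 = 2018; answer 2018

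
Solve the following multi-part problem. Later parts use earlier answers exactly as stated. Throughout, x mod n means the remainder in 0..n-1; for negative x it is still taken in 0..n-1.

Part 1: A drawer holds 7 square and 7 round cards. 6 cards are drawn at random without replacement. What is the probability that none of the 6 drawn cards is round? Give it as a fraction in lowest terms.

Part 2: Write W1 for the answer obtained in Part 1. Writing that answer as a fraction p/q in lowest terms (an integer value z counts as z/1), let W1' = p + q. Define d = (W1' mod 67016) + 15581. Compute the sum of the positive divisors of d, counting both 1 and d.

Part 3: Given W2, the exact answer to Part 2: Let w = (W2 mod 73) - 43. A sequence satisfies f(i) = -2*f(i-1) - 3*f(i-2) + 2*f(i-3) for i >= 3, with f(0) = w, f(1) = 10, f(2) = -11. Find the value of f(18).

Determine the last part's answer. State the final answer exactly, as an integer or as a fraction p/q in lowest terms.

2273993

Part 1: total draws C(14,6) = 3003; favorable C(7,6) = 7; P = 1/429; answer 1/429
Part 2: W1 = 1/429; threaded value p + q = 430; d = 16011; 16011 = 3^3 * 593; sigma = (1 + 3 + 9 + 27) * (1 + 593) = 40 * 594 = 23760; answer 23760
Part 3: W2 = 23760; w = -8; f(3) = -2*(-11) - 3*(10) + 2*(-8) = -24; iterating: f(3)=-24, f(4)=101, f(5)=-152, f(6)=-47, f(7)=752, f(8)=-1667, f(9)=984, f(10)=4537, f(11)=-15360, f(12)=19077, f(13)=17000, f(14)=-121951, f(15)=231056, f(16)=-62259, f(17)=-812552, f(18)=2273993; answer 2273993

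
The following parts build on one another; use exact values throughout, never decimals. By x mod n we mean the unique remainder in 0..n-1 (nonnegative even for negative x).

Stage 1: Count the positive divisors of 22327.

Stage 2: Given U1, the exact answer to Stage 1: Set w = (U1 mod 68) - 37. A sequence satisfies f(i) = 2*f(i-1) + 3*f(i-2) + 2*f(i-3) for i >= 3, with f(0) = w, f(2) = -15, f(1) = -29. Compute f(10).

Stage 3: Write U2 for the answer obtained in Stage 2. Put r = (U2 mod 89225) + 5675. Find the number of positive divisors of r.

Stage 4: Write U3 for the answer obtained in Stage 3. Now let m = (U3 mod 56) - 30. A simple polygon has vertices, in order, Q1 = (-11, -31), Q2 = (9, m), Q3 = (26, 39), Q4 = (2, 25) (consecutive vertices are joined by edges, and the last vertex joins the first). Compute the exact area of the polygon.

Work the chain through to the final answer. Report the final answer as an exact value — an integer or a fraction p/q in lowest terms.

Stage 1: 22327 = 83 * 269; number of divisors = (1+1) * (1+1) = 4; answer 4
Stage 2: U1 = 4; w = -33; f(3) = 2*(-15) + 3*(-29) + 2*(-33) = -183; iterating: f(3)=-183, f(4)=-469, f(5)=-1517, f(6)=-4807, f(7)=-15103, f(8)=-47661, f(9)=-150245, f(10)=-473679; answer -473679
Stage 3: U2 = -473679; r = 67346; 67346 = 2 * 151 * 223; number of divisors = (1+1) * (1+1) * (1+1) = 8; answer 8
Stage 4: U3 = 8; m = -22; cross terms: (-11*-22 - 9*-31)=521, (9*39 - 26*-22)=923, (26*25 - 2*39)=572, (2*-31 - -11*25)=213; twice the area = |2229| = 2229; area = 2229/2; answer 2229/2

2229/2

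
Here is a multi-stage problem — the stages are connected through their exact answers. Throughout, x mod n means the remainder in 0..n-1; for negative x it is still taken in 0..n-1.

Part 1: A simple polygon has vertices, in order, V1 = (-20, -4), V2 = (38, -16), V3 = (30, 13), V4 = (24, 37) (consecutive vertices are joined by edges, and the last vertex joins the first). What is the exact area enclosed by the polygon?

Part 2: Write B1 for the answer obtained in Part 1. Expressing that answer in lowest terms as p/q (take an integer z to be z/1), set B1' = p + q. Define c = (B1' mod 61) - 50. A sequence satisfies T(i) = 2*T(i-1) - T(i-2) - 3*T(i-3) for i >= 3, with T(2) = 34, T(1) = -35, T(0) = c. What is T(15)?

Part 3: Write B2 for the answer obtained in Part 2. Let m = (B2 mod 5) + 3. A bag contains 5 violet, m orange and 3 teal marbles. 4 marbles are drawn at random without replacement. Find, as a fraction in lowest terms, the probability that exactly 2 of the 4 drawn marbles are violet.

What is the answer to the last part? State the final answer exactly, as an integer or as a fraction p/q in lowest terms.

30/91

Part 1: cross terms: (-20*-16 - 38*-4)=472, (38*13 - 30*-16)=974, (30*37 - 24*13)=798, (24*-4 - -20*37)=644; twice the area = |2888| = 2888; area = 1444; answer 1444
Part 2: B1 = 1444; threaded value p + q = 1445; c = -8; T(3) = 2*(34) - 1*(-35) - 3*(-8) = 127; iterating: T(3)=127, T(4)=325, T(5)=421, T(6)=136, T(7)=-1124, T(8)=-3647, T(9)=-6578, T(10)=-6137, T(11)=5245, T(12)=36361, T(13)=85888, T(14)=119680, T(15)=44389; answer 44389
Part 3: B2 = 44389; m = 7; total draws C(15,4) = 1365; favorable C(5,2)*C(10,2) = 450; P = 30/91; answer 30/91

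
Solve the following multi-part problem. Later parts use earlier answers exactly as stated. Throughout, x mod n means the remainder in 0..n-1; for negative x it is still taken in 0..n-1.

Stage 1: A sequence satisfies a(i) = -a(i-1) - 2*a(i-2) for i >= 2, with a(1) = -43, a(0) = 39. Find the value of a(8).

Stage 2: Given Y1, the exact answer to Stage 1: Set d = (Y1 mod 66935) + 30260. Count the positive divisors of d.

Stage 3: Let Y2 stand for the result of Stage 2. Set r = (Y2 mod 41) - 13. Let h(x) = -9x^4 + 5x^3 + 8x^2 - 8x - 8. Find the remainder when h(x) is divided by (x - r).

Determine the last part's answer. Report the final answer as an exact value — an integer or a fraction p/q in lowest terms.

Stage 1: a(2) = -1*(-43) - 2*(39) = -35; iterating: a(2)=-35, a(3)=121, a(4)=-51, a(5)=-191, a(6)=293, a(7)=89, a(8)=-675; answer -675
Stage 2: Y1 = -675; d = 96520; 96520 = 2^3 * 5 * 19 * 127; number of divisors = (3+1) * (1+1) * (1+1) * (1+1) = 32; answer 32
Stage 3: Y2 = 32; r = 19; remainder = value at the root: -9*(19)^4 + 5*(19)^3 + 8*(19)^2 - 8*(19)^1 - 8 = (-1172889) + (34295) + (2888) + (-152) + (-8) = -1135866; answer -1135866

-1135866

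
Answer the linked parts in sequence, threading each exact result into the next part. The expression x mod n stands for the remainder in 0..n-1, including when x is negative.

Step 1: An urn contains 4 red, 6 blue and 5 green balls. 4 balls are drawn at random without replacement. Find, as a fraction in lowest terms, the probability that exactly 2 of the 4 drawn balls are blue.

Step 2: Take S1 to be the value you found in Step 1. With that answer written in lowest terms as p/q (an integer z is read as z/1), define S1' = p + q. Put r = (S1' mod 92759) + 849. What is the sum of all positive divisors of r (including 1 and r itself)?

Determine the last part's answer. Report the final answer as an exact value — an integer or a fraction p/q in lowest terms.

1922

Step 1: total draws C(15,4) = 1365; favorable C(6,2)*C(9,2) = 540; P = 36/91; answer 36/91
Step 2: S1 = 36/91; threaded value p + q = 127; r = 976; 976 = 2^4 * 61; sigma = (1 + 2 + 4 + 8 + 16) * (1 + 61) = 31 * 62 = 1922; answer 1922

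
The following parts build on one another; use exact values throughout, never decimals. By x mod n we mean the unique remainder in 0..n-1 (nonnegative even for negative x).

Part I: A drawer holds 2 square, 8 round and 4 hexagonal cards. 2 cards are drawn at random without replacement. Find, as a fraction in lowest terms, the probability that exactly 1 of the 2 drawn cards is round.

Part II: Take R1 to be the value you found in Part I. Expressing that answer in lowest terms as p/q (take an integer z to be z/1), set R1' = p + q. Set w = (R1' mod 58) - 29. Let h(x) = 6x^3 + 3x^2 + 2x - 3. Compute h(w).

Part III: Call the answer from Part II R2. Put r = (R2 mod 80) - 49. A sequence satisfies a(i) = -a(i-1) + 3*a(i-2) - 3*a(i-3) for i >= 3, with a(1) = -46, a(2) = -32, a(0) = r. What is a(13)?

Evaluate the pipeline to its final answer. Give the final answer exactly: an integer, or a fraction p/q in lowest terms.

Part I: total draws C(14,2) = 91; favorable C(8,1)*C(6,1) = 48; P = 48/91; answer 48/91
Part II: R1 = 48/91; threaded value p + q = 139; w = -6; 6*(-6)^3 + 3*(-6)^2 + 2*(-6)^1 - 3 = (-1296) + (108) + (-12) + (-3) = -1203; answer -1203
Part III: R2 = -1203; r = 28; a(3) = -1*(-32) + 3*(-46) - 3*(28) = -190; iterating: a(3)=-190, a(4)=232, a(5)=-706, a(6)=1972, a(7)=-4786, a(8)=12820, a(9)=-33094, a(10)=85912, a(11)=-223654, a(12)=580672, a(13)=-1509370; answer -1509370

-1509370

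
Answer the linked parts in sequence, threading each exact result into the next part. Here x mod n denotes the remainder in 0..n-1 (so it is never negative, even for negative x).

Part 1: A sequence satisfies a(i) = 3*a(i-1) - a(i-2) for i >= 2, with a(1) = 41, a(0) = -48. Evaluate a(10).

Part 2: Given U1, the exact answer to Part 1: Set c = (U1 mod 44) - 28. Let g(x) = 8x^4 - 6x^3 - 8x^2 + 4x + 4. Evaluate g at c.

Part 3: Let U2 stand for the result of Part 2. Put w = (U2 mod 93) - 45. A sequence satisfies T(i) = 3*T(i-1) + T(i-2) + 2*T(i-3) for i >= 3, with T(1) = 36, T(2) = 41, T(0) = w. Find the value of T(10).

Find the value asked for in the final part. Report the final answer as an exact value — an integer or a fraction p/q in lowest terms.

562196

Part 1: a(2) = 3*(41) - 1*(-48) = 171; iterating: a(2)=171, a(3)=472, a(4)=1245, a(5)=3263, a(6)=8544, a(7)=22369, a(8)=58563, a(9)=153320, a(10)=401397; answer 401397
Part 2: U1 = 401397; c = 1; 8*(1)^4 - 6*(1)^3 - 8*(1)^2 + 4*(1)^1 + 4 = (8) + (-6) + (-8) + (4) + (4) = 2; answer 2
Part 3: U2 = 2; w = -43; T(3) = 3*(41) + 1*(36) + 2*(-43) = 73; iterating: T(3)=73, T(4)=332, T(5)=1151, T(6)=3931, T(7)=13608, T(8)=47057, T(9)=162641, T(10)=562196; answer 562196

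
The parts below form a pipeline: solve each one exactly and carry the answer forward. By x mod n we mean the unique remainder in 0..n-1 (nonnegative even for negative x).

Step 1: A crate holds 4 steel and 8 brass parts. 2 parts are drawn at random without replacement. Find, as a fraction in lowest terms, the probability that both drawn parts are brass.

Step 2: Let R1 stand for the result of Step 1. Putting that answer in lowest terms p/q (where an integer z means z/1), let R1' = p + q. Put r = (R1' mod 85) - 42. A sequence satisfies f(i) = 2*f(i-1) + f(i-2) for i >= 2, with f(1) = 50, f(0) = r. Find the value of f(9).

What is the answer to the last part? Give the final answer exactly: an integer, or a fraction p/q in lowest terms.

Step 1: total draws C(12,2) = 66; favorable C(8,2) = 28; P = 14/33; answer 14/33
Step 2: R1 = 14/33; threaded value p + q = 47; r = 5; f(2) = 2*(50) + 1*(5) = 105; iterating: f(2)=105, f(3)=260, f(4)=625, f(5)=1510, f(6)=3645, f(7)=8800, f(8)=21245, f(9)=51290; answer 51290

51290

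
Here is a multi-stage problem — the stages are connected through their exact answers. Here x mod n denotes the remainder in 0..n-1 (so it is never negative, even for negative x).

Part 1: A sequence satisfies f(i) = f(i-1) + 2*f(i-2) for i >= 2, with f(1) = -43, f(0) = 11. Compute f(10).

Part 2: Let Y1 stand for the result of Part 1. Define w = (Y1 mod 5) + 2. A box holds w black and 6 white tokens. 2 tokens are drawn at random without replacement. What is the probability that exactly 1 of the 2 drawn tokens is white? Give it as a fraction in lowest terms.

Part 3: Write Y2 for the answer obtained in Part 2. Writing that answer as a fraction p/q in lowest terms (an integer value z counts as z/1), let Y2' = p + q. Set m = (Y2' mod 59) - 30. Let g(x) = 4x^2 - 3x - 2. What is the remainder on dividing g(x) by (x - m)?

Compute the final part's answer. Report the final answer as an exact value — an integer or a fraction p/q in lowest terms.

Part 1: f(2) = 1*(-43) + 2*(11) = -21; iterating: f(2)=-21, f(3)=-107, f(4)=-149, f(5)=-363, f(6)=-661, f(7)=-1387, f(8)=-2709, f(9)=-5483, f(10)=-10901; answer -10901
Part 2: Y1 = -10901; w = 6; total draws C(12,2) = 66; favorable C(6,1)*C(6,1) = 36; P = 6/11; answer 6/11
Part 3: Y2 = 6/11; threaded value p + q = 17; m = -13; remainder = value at the root: 4*(-13)^2 - 3*(-13)^1 - 2 = (676) + (39) + (-2) = 713; answer 713

713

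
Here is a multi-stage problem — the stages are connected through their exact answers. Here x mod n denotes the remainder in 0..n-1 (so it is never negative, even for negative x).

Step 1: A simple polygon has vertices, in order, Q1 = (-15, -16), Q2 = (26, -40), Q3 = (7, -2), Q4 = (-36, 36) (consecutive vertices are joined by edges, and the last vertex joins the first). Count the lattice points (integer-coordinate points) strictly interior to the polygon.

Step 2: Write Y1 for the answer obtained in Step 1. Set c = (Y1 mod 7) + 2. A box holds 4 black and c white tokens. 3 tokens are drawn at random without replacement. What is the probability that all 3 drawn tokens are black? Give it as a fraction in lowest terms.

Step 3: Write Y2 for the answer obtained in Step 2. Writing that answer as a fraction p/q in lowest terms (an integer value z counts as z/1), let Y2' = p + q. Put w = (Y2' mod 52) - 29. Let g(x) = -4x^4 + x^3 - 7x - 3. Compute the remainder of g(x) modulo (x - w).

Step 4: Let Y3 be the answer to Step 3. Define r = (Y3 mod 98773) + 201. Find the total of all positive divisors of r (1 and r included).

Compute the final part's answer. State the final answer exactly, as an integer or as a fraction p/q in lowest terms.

101460

Step 1: cross terms: (-15*-40 - 26*-16)=1016, (26*-2 - 7*-40)=228, (7*36 - -36*-2)=180, (-36*-16 - -15*36)=1116; twice the area = |2540| = 2540; area = 1270; boundary points = 1 + 19 + 1 + 1 = 22; strictly interior points = area - boundary/2 + 1 = 1260; answer 1260
Step 2: Y1 = 1260; c = 2; total draws C(6,3) = 20; favorable C(4,3) = 4; P = 1/5; answer 1/5
Step 3: Y2 = 1/5; threaded value p + q = 6; w = -23; remainder = value at the root: -4*(-23)^4 + 1*(-23)^3 - 7*(-23)^1 - 3 = (-1119364) + (-12167) + (161) + (-3) = -1131373; answer -1131373
Step 4: Y3 = -1131373; r = 54104; 54104 = 2^3 * 6763; sigma = (1 + 2 + 4 + 8) * (1 + 6763) = 15 * 6764 = 101460; answer 101460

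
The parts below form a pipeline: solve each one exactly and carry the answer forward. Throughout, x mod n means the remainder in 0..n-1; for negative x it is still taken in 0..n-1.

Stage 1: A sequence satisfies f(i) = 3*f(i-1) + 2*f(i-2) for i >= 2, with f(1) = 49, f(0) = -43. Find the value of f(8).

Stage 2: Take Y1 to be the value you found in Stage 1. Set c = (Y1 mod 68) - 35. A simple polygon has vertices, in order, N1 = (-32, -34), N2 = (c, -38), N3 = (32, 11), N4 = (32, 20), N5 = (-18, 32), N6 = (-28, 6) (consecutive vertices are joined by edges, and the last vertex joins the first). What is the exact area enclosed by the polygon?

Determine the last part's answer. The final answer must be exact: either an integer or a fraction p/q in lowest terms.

Stage 1: f(2) = 3*(49) + 2*(-43) = 61; iterating: f(2)=61, f(3)=281, f(4)=965, f(5)=3457, f(6)=12301, f(7)=43817, f(8)=156053; answer 156053
Stage 2: Y1 = 156053; c = 26; cross terms: (-32*-38 - 26*-34)=2100, (26*11 - 32*-38)=1502, (32*20 - 32*11)=288, (32*32 - -18*20)=1384, (-18*6 - -28*32)=788, (-28*-34 - -32*6)=1144; twice the area = |7206| = 7206; area = 3603; answer 3603

3603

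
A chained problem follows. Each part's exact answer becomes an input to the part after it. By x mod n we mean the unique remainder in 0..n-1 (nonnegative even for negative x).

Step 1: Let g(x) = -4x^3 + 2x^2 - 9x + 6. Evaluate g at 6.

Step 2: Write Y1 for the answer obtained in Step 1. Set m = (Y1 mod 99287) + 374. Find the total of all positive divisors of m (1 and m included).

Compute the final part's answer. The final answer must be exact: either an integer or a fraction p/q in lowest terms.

Step 1: -4*(6)^3 + 2*(6)^2 - 9*(6)^1 + 6 = (-864) + (72) + (-54) + (6) = -840; answer -840
Step 2: Y1 = -840; m = 98821; 98821 = 17 * 5813; sigma = (1 + 17) * (1 + 5813) = 18 * 5814 = 104652; answer 104652

104652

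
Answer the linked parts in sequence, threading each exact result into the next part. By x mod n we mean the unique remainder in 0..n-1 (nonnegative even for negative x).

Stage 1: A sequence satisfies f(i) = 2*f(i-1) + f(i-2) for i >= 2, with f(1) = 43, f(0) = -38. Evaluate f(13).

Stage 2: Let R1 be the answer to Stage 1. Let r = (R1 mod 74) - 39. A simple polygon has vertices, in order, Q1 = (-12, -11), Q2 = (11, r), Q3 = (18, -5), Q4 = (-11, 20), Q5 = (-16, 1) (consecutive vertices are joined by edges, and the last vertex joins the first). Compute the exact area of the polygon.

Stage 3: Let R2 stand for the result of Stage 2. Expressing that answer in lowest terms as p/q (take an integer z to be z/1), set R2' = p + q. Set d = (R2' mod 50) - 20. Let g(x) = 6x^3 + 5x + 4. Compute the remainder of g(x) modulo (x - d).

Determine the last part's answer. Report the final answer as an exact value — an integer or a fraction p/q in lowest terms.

20329

Stage 1: f(2) = 2*(43) + 1*(-38) = 48; iterating: f(2)=48, f(3)=139, f(4)=326, f(5)=791, f(6)=1908, f(7)=4607, f(8)=11122, f(9)=26851, f(10)=64824, f(11)=156499, f(12)=377822, f(13)=912143; answer 912143
Stage 2: R1 = 912143; r = -20; cross terms: (-12*-20 - 11*-11)=361, (11*-5 - 18*-20)=305, (18*20 - -11*-5)=305, (-11*1 - -16*20)=309, (-16*-11 - -12*1)=188; twice the area = |1468| = 1468; area = 734; answer 734
Stage 3: R2 = 734; threaded value p + q = 735; d = 15; remainder = value at the root: 6*(15)^3 + 5*(15)^1 + 4 = (20250) + (75) + (4) = 20329; answer 20329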